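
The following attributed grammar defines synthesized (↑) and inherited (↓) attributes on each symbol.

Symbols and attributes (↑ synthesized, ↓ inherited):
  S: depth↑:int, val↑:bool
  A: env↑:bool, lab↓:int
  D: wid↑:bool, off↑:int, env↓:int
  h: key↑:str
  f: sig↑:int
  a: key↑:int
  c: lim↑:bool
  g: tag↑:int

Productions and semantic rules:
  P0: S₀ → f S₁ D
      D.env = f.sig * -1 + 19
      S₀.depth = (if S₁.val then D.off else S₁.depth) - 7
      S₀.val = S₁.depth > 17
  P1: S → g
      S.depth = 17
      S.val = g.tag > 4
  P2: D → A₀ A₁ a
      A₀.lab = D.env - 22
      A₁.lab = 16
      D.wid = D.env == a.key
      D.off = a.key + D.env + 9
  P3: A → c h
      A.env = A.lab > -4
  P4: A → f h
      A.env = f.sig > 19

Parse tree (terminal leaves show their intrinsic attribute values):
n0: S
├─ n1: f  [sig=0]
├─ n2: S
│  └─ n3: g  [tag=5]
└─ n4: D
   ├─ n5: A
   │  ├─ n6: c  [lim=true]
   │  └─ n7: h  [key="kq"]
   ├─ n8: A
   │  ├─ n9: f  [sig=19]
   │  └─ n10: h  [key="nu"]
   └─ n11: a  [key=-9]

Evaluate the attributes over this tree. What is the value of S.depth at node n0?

12

1. n1.sig = 0  [terminal]
2. n3.tag = 5  [terminal]
3. n2.depth = 17  [17]
4. n2.val = true  [g.tag > 4]
5. n4.env = 19  [f.sig * -1 + 19]
6. n5.lab = -3  [D.env - 22]
7. n6.lim = true  [terminal]
8. n7.key = "kq"  [terminal]
9. n5.env = true  [A.lab > -4]
10. n8.lab = 16  [16]
11. n9.sig = 19  [terminal]
12. n10.key = "nu"  [terminal]
13. n8.env = false  [f.sig > 19]
14. n11.key = -9  [terminal]
15. n4.wid = false  [D.env == a.key]
16. n4.off = 19  [a.key + D.env + 9]
17. n0.depth = 12  [(if S₁.val then D.off else S₁.depth) - 7]
18. n0.val = false  [S₁.depth > 17]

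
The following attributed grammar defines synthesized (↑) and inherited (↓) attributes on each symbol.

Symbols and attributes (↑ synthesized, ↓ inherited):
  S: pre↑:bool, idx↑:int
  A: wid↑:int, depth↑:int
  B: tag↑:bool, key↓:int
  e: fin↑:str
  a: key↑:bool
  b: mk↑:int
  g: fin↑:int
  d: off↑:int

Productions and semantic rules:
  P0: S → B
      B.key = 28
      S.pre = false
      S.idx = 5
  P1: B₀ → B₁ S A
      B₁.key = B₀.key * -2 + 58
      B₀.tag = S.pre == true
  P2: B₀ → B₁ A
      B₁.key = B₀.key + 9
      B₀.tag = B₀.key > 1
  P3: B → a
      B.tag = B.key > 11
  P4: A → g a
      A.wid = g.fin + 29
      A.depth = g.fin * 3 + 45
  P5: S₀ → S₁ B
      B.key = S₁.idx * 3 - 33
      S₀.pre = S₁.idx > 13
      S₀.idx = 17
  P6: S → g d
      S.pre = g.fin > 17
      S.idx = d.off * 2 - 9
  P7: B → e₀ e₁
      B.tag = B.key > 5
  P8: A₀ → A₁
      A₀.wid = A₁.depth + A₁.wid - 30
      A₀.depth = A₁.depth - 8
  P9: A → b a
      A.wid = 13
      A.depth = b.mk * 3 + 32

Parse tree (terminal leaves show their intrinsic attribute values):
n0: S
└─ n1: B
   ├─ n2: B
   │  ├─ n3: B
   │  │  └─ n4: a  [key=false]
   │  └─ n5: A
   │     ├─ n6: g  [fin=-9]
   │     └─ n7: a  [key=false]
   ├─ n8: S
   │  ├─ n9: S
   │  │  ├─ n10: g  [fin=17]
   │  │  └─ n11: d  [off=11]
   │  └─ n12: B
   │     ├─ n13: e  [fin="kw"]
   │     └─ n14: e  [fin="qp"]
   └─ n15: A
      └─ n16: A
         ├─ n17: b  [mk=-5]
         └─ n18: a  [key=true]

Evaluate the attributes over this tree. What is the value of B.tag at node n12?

1. n1.key = 28  [28]
2. n2.key = 2  [B₀.key * -2 + 58]
3. n3.key = 11  [B₀.key + 9]
4. n4.key = false  [terminal]
5. n3.tag = false  [B.key > 11]
6. n6.fin = -9  [terminal]
7. n7.key = false  [terminal]
8. n5.wid = 20  [g.fin + 29]
9. n5.depth = 18  [g.fin * 3 + 45]
10. n2.tag = true  [B₀.key > 1]
11. n10.fin = 17  [terminal]
12. n11.off = 11  [terminal]
13. n9.pre = false  [g.fin > 17]
14. n9.idx = 13  [d.off * 2 - 9]
15. n12.key = 6  [S₁.idx * 3 - 33]
16. n13.fin = "kw"  [terminal]
17. n14.fin = "qp"  [terminal]
18. n12.tag = true  [B.key > 5]
19. n8.pre = false  [S₁.idx > 13]
20. n8.idx = 17  [17]
21. n17.mk = -5  [terminal]
22. n18.key = true  [terminal]
23. n16.wid = 13  [13]
24. n16.depth = 17  [b.mk * 3 + 32]
25. n15.wid = 0  [A₁.depth + A₁.wid - 30]
26. n15.depth = 9  [A₁.depth - 8]
27. n1.tag = false  [S.pre == true]
28. n0.pre = false  [false]
29. n0.idx = 5  [5]

true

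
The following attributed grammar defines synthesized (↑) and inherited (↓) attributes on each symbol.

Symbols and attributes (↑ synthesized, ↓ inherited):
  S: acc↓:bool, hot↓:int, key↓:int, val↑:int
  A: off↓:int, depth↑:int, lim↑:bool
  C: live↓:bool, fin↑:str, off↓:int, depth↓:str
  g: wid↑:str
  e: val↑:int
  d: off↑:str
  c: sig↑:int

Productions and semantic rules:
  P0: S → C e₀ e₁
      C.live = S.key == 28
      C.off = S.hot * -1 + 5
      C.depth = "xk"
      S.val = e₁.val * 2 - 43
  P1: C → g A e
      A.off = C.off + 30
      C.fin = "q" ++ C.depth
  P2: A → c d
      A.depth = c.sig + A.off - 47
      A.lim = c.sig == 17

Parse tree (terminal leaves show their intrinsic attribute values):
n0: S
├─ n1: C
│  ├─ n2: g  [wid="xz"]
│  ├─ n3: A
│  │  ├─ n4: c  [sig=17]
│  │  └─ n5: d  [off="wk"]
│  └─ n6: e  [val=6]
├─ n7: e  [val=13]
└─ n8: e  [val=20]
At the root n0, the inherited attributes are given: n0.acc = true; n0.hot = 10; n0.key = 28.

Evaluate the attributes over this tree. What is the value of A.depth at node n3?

1. n0.acc = true  [given at root]
2. n0.hot = 10  [given at root]
3. n0.key = 28  [given at root]
4. n1.live = true  [S.key == 28]
5. n1.off = -5  [S.hot * -1 + 5]
6. n1.depth = "xk"  ["xk"]
7. n2.wid = "xz"  [terminal]
8. n3.off = 25  [C.off + 30]
9. n4.sig = 17  [terminal]
10. n5.off = "wk"  [terminal]
11. n3.depth = -5  [c.sig + A.off - 47]
12. n3.lim = true  [c.sig == 17]
13. n6.val = 6  [terminal]
14. n1.fin = "qxk"  ["q" ++ C.depth]
15. n7.val = 13  [terminal]
16. n8.val = 20  [terminal]
17. n0.val = -3  [e₁.val * 2 - 43]

-5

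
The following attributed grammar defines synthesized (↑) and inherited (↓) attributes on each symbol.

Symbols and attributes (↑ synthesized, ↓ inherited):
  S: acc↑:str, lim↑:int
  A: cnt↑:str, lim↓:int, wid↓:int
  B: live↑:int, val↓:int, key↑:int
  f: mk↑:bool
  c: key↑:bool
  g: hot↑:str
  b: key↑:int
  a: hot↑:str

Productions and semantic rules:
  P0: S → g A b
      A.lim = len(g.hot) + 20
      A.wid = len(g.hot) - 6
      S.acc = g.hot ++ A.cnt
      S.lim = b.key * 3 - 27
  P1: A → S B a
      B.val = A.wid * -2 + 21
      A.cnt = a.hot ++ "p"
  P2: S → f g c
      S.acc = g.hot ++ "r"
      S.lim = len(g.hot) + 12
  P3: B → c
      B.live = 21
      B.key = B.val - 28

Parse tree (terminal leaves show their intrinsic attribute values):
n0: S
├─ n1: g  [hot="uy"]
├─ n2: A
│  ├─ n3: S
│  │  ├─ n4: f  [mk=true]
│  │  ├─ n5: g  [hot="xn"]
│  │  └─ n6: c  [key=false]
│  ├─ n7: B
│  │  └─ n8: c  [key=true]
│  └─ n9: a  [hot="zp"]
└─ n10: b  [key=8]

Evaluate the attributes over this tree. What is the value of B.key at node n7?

1. n1.hot = "uy"  [terminal]
2. n2.lim = 22  [len(g.hot) + 20]
3. n2.wid = -4  [len(g.hot) - 6]
4. n4.mk = true  [terminal]
5. n5.hot = "xn"  [terminal]
6. n6.key = false  [terminal]
7. n3.acc = "xnr"  [g.hot ++ "r"]
8. n3.lim = 14  [len(g.hot) + 12]
9. n7.val = 29  [A.wid * -2 + 21]
10. n8.key = true  [terminal]
11. n7.live = 21  [21]
12. n7.key = 1  [B.val - 28]
13. n9.hot = "zp"  [terminal]
14. n2.cnt = "zpp"  [a.hot ++ "p"]
15. n10.key = 8  [terminal]
16. n0.acc = "uyzpp"  [g.hot ++ A.cnt]
17. n0.lim = -3  [b.key * 3 - 27]

1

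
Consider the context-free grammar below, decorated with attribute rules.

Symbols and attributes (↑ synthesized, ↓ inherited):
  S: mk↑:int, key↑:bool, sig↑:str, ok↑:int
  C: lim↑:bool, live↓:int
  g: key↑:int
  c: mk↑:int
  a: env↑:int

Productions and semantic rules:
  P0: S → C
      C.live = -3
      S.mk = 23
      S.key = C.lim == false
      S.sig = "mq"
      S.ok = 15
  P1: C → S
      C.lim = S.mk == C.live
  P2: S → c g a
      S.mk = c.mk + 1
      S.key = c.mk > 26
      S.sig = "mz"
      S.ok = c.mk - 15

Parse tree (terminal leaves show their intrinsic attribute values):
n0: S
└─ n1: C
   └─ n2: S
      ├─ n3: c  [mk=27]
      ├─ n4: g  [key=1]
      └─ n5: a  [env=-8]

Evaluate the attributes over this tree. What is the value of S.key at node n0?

1. n1.live = -3  [-3]
2. n3.mk = 27  [terminal]
3. n4.key = 1  [terminal]
4. n5.env = -8  [terminal]
5. n2.mk = 28  [c.mk + 1]
6. n2.key = true  [c.mk > 26]
7. n2.sig = "mz"  ["mz"]
8. n2.ok = 12  [c.mk - 15]
9. n1.lim = false  [S.mk == C.live]
10. n0.mk = 23  [23]
11. n0.key = true  [C.lim == false]
12. n0.sig = "mq"  ["mq"]
13. n0.ok = 15  [15]

true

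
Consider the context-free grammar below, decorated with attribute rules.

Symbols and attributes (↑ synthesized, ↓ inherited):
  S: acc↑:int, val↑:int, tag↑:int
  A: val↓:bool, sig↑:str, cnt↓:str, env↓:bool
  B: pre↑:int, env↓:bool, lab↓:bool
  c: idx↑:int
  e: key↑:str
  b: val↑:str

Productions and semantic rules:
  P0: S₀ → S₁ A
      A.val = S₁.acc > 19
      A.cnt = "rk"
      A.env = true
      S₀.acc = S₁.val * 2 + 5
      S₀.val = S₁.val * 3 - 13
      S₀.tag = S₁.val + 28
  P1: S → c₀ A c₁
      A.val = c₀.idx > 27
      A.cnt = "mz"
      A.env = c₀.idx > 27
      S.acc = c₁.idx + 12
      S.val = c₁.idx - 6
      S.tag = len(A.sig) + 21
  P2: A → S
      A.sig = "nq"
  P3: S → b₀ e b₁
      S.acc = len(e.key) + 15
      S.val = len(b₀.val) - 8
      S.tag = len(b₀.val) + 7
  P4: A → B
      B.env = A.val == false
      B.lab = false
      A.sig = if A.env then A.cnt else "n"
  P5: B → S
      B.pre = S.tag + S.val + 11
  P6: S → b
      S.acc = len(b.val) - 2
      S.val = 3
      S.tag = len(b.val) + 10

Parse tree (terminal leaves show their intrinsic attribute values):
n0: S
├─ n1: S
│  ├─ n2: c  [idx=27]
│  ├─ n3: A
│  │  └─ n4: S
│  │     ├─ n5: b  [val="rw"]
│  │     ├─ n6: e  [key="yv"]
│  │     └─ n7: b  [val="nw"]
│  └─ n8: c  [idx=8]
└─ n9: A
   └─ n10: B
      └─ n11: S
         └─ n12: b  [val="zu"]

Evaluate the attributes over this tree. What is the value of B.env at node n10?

1. n2.idx = 27  [terminal]
2. n3.val = false  [c₀.idx > 27]
3. n3.cnt = "mz"  ["mz"]
4. n3.env = false  [c₀.idx > 27]
5. n5.val = "rw"  [terminal]
6. n6.key = "yv"  [terminal]
7. n7.val = "nw"  [terminal]
8. n4.acc = 17  [len(e.key) + 15]
9. n4.val = -6  [len(b₀.val) - 8]
10. n4.tag = 9  [len(b₀.val) + 7]
11. n3.sig = "nq"  ["nq"]
12. n8.idx = 8  [terminal]
13. n1.acc = 20  [c₁.idx + 12]
14. n1.val = 2  [c₁.idx - 6]
15. n1.tag = 23  [len(A.sig) + 21]
16. n9.val = true  [S₁.acc > 19]
17. n9.cnt = "rk"  ["rk"]
18. n9.env = true  [true]
19. n10.env = false  [A.val == false]
20. n10.lab = false  [false]
21. n12.val = "zu"  [terminal]
22. n11.acc = 0  [len(b.val) - 2]
23. n11.val = 3  [3]
24. n11.tag = 12  [len(b.val) + 10]
25. n10.pre = 26  [S.tag + S.val + 11]
26. n9.sig = "rk"  [if A.env then A.cnt else "n"]
27. n0.acc = 9  [S₁.val * 2 + 5]
28. n0.val = -7  [S₁.val * 3 - 13]
29. n0.tag = 30  [S₁.val + 28]

false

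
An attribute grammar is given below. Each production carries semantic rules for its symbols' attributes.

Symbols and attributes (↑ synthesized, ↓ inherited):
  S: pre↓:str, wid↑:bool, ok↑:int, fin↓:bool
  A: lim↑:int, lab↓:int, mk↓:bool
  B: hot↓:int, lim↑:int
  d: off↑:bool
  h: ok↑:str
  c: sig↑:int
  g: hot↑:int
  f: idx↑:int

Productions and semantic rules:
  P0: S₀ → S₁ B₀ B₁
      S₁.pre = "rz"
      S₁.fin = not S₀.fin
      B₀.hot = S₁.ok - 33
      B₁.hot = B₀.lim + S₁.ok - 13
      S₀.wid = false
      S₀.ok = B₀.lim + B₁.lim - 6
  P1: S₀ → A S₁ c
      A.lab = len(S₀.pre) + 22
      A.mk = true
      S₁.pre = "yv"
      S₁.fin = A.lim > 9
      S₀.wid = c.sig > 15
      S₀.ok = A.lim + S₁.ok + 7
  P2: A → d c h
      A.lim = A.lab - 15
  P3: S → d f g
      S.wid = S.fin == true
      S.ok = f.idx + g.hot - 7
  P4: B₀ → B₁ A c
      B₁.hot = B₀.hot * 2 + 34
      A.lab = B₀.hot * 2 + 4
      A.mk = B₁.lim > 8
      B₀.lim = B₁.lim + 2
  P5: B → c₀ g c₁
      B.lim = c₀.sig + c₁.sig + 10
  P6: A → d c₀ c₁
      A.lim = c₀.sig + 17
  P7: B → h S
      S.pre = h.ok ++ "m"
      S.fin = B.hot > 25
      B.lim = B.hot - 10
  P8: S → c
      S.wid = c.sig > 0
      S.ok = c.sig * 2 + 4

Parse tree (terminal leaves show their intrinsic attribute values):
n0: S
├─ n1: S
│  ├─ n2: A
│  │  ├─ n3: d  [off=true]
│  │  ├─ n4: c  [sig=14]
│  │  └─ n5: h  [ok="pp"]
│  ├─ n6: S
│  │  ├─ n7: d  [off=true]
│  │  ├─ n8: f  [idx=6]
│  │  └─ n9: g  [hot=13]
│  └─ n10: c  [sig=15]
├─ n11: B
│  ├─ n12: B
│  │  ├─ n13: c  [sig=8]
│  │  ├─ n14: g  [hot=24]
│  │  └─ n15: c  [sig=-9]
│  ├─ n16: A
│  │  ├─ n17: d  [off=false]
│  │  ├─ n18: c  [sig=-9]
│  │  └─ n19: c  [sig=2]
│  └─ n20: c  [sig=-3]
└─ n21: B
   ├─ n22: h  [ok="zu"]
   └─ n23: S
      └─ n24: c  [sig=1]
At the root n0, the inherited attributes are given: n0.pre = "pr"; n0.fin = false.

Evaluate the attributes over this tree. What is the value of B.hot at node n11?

1. n0.pre = "pr"  [given at root]
2. n0.fin = false  [given at root]
3. n1.pre = "rz"  ["rz"]
4. n1.fin = true  [not S₀.fin]
5. n2.lab = 24  [len(S₀.pre) + 22]
6. n2.mk = true  [true]
7. n3.off = true  [terminal]
8. n4.sig = 14  [terminal]
9. n5.ok = "pp"  [terminal]
10. n2.lim = 9  [A.lab - 15]
11. n6.pre = "yv"  ["yv"]
12. n6.fin = false  [A.lim > 9]
13. n7.off = true  [terminal]
14. n8.idx = 6  [terminal]
15. n9.hot = 13  [terminal]
16. n6.wid = false  [S.fin == true]
17. n6.ok = 12  [f.idx + g.hot - 7]
18. n10.sig = 15  [terminal]
19. n1.wid = false  [c.sig > 15]
20. n1.ok = 28  [A.lim + S₁.ok + 7]
21. n11.hot = -5  [S₁.ok - 33]
22. n12.hot = 24  [B₀.hot * 2 + 34]
23. n13.sig = 8  [terminal]
24. n14.hot = 24  [terminal]
25. n15.sig = -9  [terminal]
26. n12.lim = 9  [c₀.sig + c₁.sig + 10]
27. n16.lab = -6  [B₀.hot * 2 + 4]
28. n16.mk = true  [B₁.lim > 8]
29. n17.off = false  [terminal]
30. n18.sig = -9  [terminal]
31. n19.sig = 2  [terminal]
32. n16.lim = 8  [c₀.sig + 17]
33. n20.sig = -3  [terminal]
34. n11.lim = 11  [B₁.lim + 2]
35. n21.hot = 26  [B₀.lim + S₁.ok - 13]
36. n22.ok = "zu"  [terminal]
37. n23.pre = "zum"  [h.ok ++ "m"]
38. n23.fin = true  [B.hot > 25]
39. n24.sig = 1  [terminal]
40. n23.wid = true  [c.sig > 0]
41. n23.ok = 6  [c.sig * 2 + 4]
42. n21.lim = 16  [B.hot - 10]
43. n0.wid = false  [false]
44. n0.ok = 21  [B₀.lim + B₁.lim - 6]

-5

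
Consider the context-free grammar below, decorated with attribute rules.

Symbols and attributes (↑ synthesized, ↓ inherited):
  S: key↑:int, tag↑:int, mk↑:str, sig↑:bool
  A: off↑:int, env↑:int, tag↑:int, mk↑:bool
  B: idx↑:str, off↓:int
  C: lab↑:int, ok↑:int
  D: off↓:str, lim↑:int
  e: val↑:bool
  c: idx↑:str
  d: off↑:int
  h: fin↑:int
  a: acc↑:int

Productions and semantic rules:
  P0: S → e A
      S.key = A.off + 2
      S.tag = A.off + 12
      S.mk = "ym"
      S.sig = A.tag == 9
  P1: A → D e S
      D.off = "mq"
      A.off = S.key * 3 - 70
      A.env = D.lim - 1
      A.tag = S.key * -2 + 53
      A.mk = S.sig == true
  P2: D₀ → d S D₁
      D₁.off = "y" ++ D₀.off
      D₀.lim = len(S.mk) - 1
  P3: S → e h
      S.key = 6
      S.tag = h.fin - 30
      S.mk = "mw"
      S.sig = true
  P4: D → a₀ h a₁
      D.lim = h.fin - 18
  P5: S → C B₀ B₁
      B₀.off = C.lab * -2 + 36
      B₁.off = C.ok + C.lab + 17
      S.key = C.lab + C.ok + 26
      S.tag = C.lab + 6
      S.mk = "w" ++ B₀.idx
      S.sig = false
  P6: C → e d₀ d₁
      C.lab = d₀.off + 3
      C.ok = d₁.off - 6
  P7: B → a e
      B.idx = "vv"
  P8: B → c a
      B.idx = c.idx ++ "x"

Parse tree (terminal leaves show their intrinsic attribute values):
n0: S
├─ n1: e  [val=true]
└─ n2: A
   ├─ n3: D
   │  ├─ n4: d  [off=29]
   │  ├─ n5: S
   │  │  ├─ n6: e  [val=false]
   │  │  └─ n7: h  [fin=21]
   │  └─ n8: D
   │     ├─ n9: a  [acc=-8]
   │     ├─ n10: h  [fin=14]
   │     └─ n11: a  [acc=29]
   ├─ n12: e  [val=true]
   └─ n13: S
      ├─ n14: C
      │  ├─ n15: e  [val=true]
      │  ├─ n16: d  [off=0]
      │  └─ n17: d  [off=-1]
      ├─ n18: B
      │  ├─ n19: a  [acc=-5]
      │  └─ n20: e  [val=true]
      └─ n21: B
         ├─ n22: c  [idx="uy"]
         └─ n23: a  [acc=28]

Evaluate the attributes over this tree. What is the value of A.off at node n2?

1. n1.val = true  [terminal]
2. n3.off = "mq"  ["mq"]
3. n4.off = 29  [terminal]
4. n6.val = false  [terminal]
5. n7.fin = 21  [terminal]
6. n5.key = 6  [6]
7. n5.tag = -9  [h.fin - 30]
8. n5.mk = "mw"  ["mw"]
9. n5.sig = true  [true]
10. n8.off = "ymq"  ["y" ++ D₀.off]
11. n9.acc = -8  [terminal]
12. n10.fin = 14  [terminal]
13. n11.acc = 29  [terminal]
14. n8.lim = -4  [h.fin - 18]
15. n3.lim = 1  [len(S.mk) - 1]
16. n12.val = true  [terminal]
17. n15.val = true  [terminal]
18. n16.off = 0  [terminal]
19. n17.off = -1  [terminal]
20. n14.lab = 3  [d₀.off + 3]
21. n14.ok = -7  [d₁.off - 6]
22. n18.off = 30  [C.lab * -2 + 36]
23. n19.acc = -5  [terminal]
24. n20.val = true  [terminal]
25. n18.idx = "vv"  ["vv"]
26. n21.off = 13  [C.ok + C.lab + 17]
27. n22.idx = "uy"  [terminal]
28. n23.acc = 28  [terminal]
29. n21.idx = "uyx"  [c.idx ++ "x"]
30. n13.key = 22  [C.lab + C.ok + 26]
31. n13.tag = 9  [C.lab + 6]
32. n13.mk = "wvv"  ["w" ++ B₀.idx]
33. n13.sig = false  [false]
34. n2.off = -4  [S.key * 3 - 70]
35. n2.env = 0  [D.lim - 1]
36. n2.tag = 9  [S.key * -2 + 53]
37. n2.mk = false  [S.sig == true]
38. n0.key = -2  [A.off + 2]
39. n0.tag = 8  [A.off + 12]
40. n0.mk = "ym"  ["ym"]
41. n0.sig = true  [A.tag == 9]

-4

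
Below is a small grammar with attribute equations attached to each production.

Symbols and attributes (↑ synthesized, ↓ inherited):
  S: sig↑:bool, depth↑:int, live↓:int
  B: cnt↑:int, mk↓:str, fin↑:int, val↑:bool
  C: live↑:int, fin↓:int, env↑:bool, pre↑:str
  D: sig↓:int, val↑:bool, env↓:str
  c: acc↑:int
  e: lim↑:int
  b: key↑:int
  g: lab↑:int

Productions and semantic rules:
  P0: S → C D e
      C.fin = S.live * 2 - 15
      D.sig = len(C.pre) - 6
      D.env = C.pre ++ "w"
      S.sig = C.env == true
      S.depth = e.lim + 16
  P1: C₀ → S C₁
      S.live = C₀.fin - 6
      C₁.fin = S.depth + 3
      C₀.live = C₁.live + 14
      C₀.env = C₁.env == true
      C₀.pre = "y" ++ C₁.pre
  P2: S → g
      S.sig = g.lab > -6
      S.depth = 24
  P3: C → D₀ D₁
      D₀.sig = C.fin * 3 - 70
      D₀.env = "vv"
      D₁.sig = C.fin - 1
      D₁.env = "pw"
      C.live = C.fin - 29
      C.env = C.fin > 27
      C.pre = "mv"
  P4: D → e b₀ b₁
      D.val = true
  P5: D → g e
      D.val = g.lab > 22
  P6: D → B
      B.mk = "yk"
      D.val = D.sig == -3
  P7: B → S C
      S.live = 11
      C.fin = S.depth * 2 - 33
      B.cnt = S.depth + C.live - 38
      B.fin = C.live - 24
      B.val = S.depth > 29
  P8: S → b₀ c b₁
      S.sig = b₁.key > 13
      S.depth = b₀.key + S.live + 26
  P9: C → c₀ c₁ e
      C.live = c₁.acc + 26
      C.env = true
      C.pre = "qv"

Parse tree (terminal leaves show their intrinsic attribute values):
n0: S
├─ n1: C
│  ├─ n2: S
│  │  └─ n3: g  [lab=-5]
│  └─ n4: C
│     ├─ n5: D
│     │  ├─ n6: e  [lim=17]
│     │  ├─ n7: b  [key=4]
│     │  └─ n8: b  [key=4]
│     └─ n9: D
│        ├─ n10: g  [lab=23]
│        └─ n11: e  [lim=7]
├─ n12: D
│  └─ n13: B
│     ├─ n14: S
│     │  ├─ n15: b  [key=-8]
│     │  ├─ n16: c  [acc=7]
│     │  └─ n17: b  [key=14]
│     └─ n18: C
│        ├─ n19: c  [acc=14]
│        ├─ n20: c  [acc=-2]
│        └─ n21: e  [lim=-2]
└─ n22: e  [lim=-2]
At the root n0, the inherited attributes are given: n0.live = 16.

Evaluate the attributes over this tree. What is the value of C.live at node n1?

1. n0.live = 16  [given at root]
2. n1.fin = 17  [S.live * 2 - 15]
3. n2.live = 11  [C₀.fin - 6]
4. n3.lab = -5  [terminal]
5. n2.sig = true  [g.lab > -6]
6. n2.depth = 24  [24]
7. n4.fin = 27  [S.depth + 3]
8. n5.sig = 11  [C.fin * 3 - 70]
9. n5.env = "vv"  ["vv"]
10. n6.lim = 17  [terminal]
11. n7.key = 4  [terminal]
12. n8.key = 4  [terminal]
13. n5.val = true  [true]
14. n9.sig = 26  [C.fin - 1]
15. n9.env = "pw"  ["pw"]
16. n10.lab = 23  [terminal]
17. n11.lim = 7  [terminal]
18. n9.val = true  [g.lab > 22]
19. n4.live = -2  [C.fin - 29]
20. n4.env = false  [C.fin > 27]
21. n4.pre = "mv"  ["mv"]
22. n1.live = 12  [C₁.live + 14]
23. n1.env = false  [C₁.env == true]
24. n1.pre = "ymv"  ["y" ++ C₁.pre]
25. n12.sig = -3  [len(C.pre) - 6]
26. n12.env = "ymvw"  [C.pre ++ "w"]
27. n13.mk = "yk"  ["yk"]
28. n14.live = 11  [11]
29. n15.key = -8  [terminal]
30. n16.acc = 7  [terminal]
31. n17.key = 14  [terminal]
32. n14.sig = true  [b₁.key > 13]
33. n14.depth = 29  [b₀.key + S.live + 26]
34. n18.fin = 25  [S.depth * 2 - 33]
35. n19.acc = 14  [terminal]
36. n20.acc = -2  [terminal]
37. n21.lim = -2  [terminal]
38. n18.live = 24  [c₁.acc + 26]
39. n18.env = true  [true]
40. n18.pre = "qv"  ["qv"]
41. n13.cnt = 15  [S.depth + C.live - 38]
42. n13.fin = 0  [C.live - 24]
43. n13.val = false  [S.depth > 29]
44. n12.val = true  [D.sig == -3]
45. n22.lim = -2  [terminal]
46. n0.sig = false  [C.env == true]
47. n0.depth = 14  [e.lim + 16]

12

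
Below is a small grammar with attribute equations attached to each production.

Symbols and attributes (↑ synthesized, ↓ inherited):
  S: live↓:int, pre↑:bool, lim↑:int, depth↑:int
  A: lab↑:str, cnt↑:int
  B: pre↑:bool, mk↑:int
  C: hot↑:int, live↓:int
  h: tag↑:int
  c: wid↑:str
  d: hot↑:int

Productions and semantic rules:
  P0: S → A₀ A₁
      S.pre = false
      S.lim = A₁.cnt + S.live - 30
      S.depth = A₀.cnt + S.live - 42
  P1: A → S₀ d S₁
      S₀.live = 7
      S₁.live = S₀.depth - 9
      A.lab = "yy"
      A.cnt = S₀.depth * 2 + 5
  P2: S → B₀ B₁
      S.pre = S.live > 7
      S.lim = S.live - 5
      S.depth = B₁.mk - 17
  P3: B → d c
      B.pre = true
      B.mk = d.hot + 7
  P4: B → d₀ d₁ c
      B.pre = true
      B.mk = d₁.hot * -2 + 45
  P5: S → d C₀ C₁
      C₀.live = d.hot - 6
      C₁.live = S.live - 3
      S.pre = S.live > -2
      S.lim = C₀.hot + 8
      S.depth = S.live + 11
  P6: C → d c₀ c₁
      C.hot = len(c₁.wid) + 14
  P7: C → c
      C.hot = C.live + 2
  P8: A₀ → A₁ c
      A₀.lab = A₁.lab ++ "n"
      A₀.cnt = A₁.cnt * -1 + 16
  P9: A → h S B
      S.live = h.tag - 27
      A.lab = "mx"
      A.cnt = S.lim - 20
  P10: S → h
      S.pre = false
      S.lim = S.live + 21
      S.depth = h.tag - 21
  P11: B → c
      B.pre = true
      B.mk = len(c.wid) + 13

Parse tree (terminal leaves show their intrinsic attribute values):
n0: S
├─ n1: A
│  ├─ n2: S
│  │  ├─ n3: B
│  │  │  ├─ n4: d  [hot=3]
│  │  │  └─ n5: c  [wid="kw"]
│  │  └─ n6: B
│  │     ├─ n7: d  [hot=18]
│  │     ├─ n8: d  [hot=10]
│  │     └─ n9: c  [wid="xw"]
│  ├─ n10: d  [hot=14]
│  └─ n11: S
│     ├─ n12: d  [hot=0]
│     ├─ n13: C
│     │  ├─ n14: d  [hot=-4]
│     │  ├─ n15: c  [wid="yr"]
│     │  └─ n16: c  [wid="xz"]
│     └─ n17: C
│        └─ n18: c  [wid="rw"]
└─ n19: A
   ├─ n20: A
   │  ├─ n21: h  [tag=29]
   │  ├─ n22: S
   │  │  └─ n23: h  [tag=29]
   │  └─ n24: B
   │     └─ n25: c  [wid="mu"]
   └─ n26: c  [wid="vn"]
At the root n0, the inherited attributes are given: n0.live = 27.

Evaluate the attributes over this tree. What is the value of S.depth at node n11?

10

1. n0.live = 27  [given at root]
2. n2.live = 7  [7]
3. n4.hot = 3  [terminal]
4. n5.wid = "kw"  [terminal]
5. n3.pre = true  [true]
6. n3.mk = 10  [d.hot + 7]
7. n7.hot = 18  [terminal]
8. n8.hot = 10  [terminal]
9. n9.wid = "xw"  [terminal]
10. n6.pre = true  [true]
11. n6.mk = 25  [d₁.hot * -2 + 45]
12. n2.pre = false  [S.live > 7]
13. n2.lim = 2  [S.live - 5]
14. n2.depth = 8  [B₁.mk - 17]
15. n10.hot = 14  [terminal]
16. n11.live = -1  [S₀.depth - 9]
17. n12.hot = 0  [terminal]
18. n13.live = -6  [d.hot - 6]
19. n14.hot = -4  [terminal]
20. n15.wid = "yr"  [terminal]
21. n16.wid = "xz"  [terminal]
22. n13.hot = 16  [len(c₁.wid) + 14]
23. n17.live = -4  [S.live - 3]
24. n18.wid = "rw"  [terminal]
25. n17.hot = -2  [C.live + 2]
26. n11.pre = true  [S.live > -2]
27. n11.lim = 24  [C₀.hot + 8]
28. n11.depth = 10  [S.live + 11]
29. n1.lab = "yy"  ["yy"]
30. n1.cnt = 21  [S₀.depth * 2 + 5]
31. n21.tag = 29  [terminal]
32. n22.live = 2  [h.tag - 27]
33. n23.tag = 29  [terminal]
34. n22.pre = false  [false]
35. n22.lim = 23  [S.live + 21]
36. n22.depth = 8  [h.tag - 21]
37. n25.wid = "mu"  [terminal]
38. n24.pre = true  [true]
39. n24.mk = 15  [len(c.wid) + 13]
40. n20.lab = "mx"  ["mx"]
41. n20.cnt = 3  [S.lim - 20]
42. n26.wid = "vn"  [terminal]
43. n19.lab = "mxn"  [A₁.lab ++ "n"]
44. n19.cnt = 13  [A₁.cnt * -1 + 16]
45. n0.pre = false  [false]
46. n0.lim = 10  [A₁.cnt + S.live - 30]
47. n0.depth = 6  [A₀.cnt + S.live - 42]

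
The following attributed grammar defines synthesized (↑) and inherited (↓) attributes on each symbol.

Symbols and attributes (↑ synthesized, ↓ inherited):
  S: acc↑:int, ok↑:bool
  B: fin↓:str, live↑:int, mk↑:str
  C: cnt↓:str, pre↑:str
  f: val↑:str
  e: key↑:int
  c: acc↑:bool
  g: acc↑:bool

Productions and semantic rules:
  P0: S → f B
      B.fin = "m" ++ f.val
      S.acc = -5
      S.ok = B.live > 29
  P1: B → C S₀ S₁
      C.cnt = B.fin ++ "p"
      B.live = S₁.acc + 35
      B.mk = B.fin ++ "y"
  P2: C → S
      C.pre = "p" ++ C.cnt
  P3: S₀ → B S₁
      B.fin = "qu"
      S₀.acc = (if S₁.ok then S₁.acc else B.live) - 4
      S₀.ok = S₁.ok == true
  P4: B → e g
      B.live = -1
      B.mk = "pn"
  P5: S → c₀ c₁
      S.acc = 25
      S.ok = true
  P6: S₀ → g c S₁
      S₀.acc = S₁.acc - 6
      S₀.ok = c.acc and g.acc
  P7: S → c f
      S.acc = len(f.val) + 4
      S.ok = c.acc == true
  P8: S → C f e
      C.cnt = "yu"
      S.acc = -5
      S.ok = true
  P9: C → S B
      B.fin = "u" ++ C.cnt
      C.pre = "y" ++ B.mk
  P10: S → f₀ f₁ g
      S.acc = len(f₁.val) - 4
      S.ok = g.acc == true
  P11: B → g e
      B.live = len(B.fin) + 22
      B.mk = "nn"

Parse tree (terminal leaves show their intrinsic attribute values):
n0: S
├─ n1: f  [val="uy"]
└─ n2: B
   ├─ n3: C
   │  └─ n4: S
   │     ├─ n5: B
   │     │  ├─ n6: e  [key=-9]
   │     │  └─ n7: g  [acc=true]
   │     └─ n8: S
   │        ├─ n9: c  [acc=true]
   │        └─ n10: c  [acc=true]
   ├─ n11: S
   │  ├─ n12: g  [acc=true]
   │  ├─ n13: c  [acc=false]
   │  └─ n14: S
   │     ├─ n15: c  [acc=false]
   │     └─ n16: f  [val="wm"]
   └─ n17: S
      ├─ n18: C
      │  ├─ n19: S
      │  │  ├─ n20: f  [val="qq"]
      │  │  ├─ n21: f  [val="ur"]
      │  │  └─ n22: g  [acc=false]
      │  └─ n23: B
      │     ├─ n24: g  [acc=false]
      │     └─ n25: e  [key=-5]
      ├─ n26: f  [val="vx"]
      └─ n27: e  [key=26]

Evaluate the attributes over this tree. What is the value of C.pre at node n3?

"pmuyp"

1. n1.val = "uy"  [terminal]
2. n2.fin = "muy"  ["m" ++ f.val]
3. n3.cnt = "muyp"  [B.fin ++ "p"]
4. n5.fin = "qu"  ["qu"]
5. n6.key = -9  [terminal]
6. n7.acc = true  [terminal]
7. n5.live = -1  [-1]
8. n5.mk = "pn"  ["pn"]
9. n9.acc = true  [terminal]
10. n10.acc = true  [terminal]
11. n8.acc = 25  [25]
12. n8.ok = true  [true]
13. n4.acc = 21  [(if S₁.ok then S₁.acc else B.live) - 4]
14. n4.ok = true  [S₁.ok == true]
15. n3.pre = "pmuyp"  ["p" ++ C.cnt]
16. n12.acc = true  [terminal]
17. n13.acc = false  [terminal]
18. n15.acc = false  [terminal]
19. n16.val = "wm"  [terminal]
20. n14.acc = 6  [len(f.val) + 4]
21. n14.ok = false  [c.acc == true]
22. n11.acc = 0  [S₁.acc - 6]
23. n11.ok = false  [c.acc and g.acc]
24. n18.cnt = "yu"  ["yu"]
25. n20.val = "qq"  [terminal]
26. n21.val = "ur"  [terminal]
27. n22.acc = false  [terminal]
28. n19.acc = -2  [len(f₁.val) - 4]
29. n19.ok = false  [g.acc == true]
30. n23.fin = "uyu"  ["u" ++ C.cnt]
31. n24.acc = false  [terminal]
32. n25.key = -5  [terminal]
33. n23.live = 25  [len(B.fin) + 22]
34. n23.mk = "nn"  ["nn"]
35. n18.pre = "ynn"  ["y" ++ B.mk]
36. n26.val = "vx"  [terminal]
37. n27.key = 26  [terminal]
38. n17.acc = -5  [-5]
39. n17.ok = true  [true]
40. n2.live = 30  [S₁.acc + 35]
41. n2.mk = "muyy"  [B.fin ++ "y"]
42. n0.acc = -5  [-5]
43. n0.ok = true  [B.live > 29]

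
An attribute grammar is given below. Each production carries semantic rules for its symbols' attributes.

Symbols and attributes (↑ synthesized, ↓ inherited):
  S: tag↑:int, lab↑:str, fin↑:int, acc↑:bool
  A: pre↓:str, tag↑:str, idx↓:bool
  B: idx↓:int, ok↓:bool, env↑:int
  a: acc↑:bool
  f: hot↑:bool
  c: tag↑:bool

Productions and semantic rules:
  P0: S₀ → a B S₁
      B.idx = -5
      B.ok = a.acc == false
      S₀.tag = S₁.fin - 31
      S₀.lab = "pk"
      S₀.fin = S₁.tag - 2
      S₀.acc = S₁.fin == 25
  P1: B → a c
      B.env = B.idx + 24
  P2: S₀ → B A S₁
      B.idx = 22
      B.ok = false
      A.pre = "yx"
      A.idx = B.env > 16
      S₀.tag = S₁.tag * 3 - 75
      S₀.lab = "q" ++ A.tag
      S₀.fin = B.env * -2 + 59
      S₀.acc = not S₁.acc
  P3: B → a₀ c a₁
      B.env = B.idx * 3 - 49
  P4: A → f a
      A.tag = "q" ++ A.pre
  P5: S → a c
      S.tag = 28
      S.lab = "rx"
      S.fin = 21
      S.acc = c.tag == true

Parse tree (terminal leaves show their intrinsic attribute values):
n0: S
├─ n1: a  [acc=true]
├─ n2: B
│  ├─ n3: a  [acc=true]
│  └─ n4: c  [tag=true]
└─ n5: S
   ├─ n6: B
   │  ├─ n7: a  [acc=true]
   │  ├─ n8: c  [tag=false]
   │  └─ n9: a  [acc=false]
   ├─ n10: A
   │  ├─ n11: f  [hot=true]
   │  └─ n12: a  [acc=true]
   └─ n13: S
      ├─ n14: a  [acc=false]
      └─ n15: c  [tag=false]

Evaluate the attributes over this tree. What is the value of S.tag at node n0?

-6

1. n1.acc = true  [terminal]
2. n2.idx = -5  [-5]
3. n2.ok = false  [a.acc == false]
4. n3.acc = true  [terminal]
5. n4.tag = true  [terminal]
6. n2.env = 19  [B.idx + 24]
7. n6.idx = 22  [22]
8. n6.ok = false  [false]
9. n7.acc = true  [terminal]
10. n8.tag = false  [terminal]
11. n9.acc = false  [terminal]
12. n6.env = 17  [B.idx * 3 - 49]
13. n10.pre = "yx"  ["yx"]
14. n10.idx = true  [B.env > 16]
15. n11.hot = true  [terminal]
16. n12.acc = true  [terminal]
17. n10.tag = "qyx"  ["q" ++ A.pre]
18. n14.acc = false  [terminal]
19. n15.tag = false  [terminal]
20. n13.tag = 28  [28]
21. n13.lab = "rx"  ["rx"]
22. n13.fin = 21  [21]
23. n13.acc = false  [c.tag == true]
24. n5.tag = 9  [S₁.tag * 3 - 75]
25. n5.lab = "qqyx"  ["q" ++ A.tag]
26. n5.fin = 25  [B.env * -2 + 59]
27. n5.acc = true  [not S₁.acc]
28. n0.tag = -6  [S₁.fin - 31]
29. n0.lab = "pk"  ["pk"]
30. n0.fin = 7  [S₁.tag - 2]
31. n0.acc = true  [S₁.fin == 25]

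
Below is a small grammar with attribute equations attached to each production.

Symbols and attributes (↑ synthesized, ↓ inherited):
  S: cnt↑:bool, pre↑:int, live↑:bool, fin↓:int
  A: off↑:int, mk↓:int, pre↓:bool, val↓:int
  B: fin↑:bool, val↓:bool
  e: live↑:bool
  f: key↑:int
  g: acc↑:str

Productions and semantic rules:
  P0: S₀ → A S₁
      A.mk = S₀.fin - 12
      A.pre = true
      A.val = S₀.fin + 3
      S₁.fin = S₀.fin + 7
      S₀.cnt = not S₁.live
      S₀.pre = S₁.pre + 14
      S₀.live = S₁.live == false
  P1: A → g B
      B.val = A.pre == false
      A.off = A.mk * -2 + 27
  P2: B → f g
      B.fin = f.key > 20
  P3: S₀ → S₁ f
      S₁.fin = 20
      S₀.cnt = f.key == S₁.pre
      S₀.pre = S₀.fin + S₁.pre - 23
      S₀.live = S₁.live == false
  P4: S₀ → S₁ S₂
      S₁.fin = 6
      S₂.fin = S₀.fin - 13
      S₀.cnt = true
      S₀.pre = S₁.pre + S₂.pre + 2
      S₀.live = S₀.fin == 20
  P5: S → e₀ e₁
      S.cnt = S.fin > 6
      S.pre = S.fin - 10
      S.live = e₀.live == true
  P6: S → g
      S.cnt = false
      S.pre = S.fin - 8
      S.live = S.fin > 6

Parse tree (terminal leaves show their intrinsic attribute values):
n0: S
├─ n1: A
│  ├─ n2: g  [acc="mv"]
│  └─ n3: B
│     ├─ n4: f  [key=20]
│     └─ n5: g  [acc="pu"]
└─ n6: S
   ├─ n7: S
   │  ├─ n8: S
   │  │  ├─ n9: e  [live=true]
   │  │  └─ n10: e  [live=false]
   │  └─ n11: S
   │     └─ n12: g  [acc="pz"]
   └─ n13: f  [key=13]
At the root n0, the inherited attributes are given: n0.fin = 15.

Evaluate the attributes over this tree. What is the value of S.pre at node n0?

10

1. n0.fin = 15  [given at root]
2. n1.mk = 3  [S₀.fin - 12]
3. n1.pre = true  [true]
4. n1.val = 18  [S₀.fin + 3]
5. n2.acc = "mv"  [terminal]
6. n3.val = false  [A.pre == false]
7. n4.key = 20  [terminal]
8. n5.acc = "pu"  [terminal]
9. n3.fin = false  [f.key > 20]
10. n1.off = 21  [A.mk * -2 + 27]
11. n6.fin = 22  [S₀.fin + 7]
12. n7.fin = 20  [20]
13. n8.fin = 6  [6]
14. n9.live = true  [terminal]
15. n10.live = false  [terminal]
16. n8.cnt = false  [S.fin > 6]
17. n8.pre = -4  [S.fin - 10]
18. n8.live = true  [e₀.live == true]
19. n11.fin = 7  [S₀.fin - 13]
20. n12.acc = "pz"  [terminal]
21. n11.cnt = false  [false]
22. n11.pre = -1  [S.fin - 8]
23. n11.live = true  [S.fin > 6]
24. n7.cnt = true  [true]
25. n7.pre = -3  [S₁.pre + S₂.pre + 2]
26. n7.live = true  [S₀.fin == 20]
27. n13.key = 13  [terminal]
28. n6.cnt = false  [f.key == S₁.pre]
29. n6.pre = -4  [S₀.fin + S₁.pre - 23]
30. n6.live = false  [S₁.live == false]
31. n0.cnt = true  [not S₁.live]
32. n0.pre = 10  [S₁.pre + 14]
33. n0.live = true  [S₁.live == false]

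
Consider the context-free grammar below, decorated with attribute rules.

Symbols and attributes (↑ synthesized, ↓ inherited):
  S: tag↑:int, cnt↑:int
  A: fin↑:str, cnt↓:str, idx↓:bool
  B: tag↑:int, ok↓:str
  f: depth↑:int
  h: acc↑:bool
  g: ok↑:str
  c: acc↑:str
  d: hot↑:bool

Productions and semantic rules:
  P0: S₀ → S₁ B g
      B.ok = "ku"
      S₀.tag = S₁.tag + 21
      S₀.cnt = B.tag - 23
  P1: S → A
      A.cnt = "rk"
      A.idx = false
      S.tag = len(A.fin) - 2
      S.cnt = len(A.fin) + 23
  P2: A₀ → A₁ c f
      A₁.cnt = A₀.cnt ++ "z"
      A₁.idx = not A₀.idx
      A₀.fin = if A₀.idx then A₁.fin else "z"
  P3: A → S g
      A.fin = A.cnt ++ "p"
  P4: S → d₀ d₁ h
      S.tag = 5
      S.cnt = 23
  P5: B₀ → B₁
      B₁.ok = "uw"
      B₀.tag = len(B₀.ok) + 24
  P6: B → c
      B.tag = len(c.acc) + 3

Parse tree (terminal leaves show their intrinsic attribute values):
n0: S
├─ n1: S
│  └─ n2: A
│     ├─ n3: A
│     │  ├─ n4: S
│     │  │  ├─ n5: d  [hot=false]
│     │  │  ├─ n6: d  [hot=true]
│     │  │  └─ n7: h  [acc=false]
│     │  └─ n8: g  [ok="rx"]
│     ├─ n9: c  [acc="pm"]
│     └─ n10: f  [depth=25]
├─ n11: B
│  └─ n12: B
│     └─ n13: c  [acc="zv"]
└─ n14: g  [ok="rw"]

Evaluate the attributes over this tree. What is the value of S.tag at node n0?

20

1. n2.cnt = "rk"  ["rk"]
2. n2.idx = false  [false]
3. n3.cnt = "rkz"  [A₀.cnt ++ "z"]
4. n3.idx = true  [not A₀.idx]
5. n5.hot = false  [terminal]
6. n6.hot = true  [terminal]
7. n7.acc = false  [terminal]
8. n4.tag = 5  [5]
9. n4.cnt = 23  [23]
10. n8.ok = "rx"  [terminal]
11. n3.fin = "rkzp"  [A.cnt ++ "p"]
12. n9.acc = "pm"  [terminal]
13. n10.depth = 25  [terminal]
14. n2.fin = "z"  [if A₀.idx then A₁.fin else "z"]
15. n1.tag = -1  [len(A.fin) - 2]
16. n1.cnt = 24  [len(A.fin) + 23]
17. n11.ok = "ku"  ["ku"]
18. n12.ok = "uw"  ["uw"]
19. n13.acc = "zv"  [terminal]
20. n12.tag = 5  [len(c.acc) + 3]
21. n11.tag = 26  [len(B₀.ok) + 24]
22. n14.ok = "rw"  [terminal]
23. n0.tag = 20  [S₁.tag + 21]
24. n0.cnt = 3  [B.tag - 23]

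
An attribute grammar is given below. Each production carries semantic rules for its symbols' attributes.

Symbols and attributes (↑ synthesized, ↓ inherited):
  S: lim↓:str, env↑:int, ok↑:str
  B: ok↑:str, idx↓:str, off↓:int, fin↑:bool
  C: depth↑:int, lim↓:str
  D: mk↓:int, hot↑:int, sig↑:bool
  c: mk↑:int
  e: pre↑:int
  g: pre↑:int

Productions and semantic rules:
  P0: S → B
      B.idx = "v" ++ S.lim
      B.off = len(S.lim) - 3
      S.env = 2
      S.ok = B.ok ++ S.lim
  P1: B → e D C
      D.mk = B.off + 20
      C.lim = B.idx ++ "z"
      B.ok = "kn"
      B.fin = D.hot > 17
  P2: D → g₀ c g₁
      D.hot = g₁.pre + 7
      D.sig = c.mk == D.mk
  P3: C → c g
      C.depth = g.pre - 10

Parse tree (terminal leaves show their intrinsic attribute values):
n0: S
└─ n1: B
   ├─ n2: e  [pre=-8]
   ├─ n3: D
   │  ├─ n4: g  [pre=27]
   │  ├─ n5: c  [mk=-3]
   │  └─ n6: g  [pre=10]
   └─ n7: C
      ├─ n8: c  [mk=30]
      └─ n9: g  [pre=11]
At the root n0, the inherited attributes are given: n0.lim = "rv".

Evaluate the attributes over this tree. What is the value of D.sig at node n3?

1. n0.lim = "rv"  [given at root]
2. n1.idx = "vrv"  ["v" ++ S.lim]
3. n1.off = -1  [len(S.lim) - 3]
4. n2.pre = -8  [terminal]
5. n3.mk = 19  [B.off + 20]
6. n4.pre = 27  [terminal]
7. n5.mk = -3  [terminal]
8. n6.pre = 10  [terminal]
9. n3.hot = 17  [g₁.pre + 7]
10. n3.sig = false  [c.mk == D.mk]
11. n7.lim = "vrvz"  [B.idx ++ "z"]
12. n8.mk = 30  [terminal]
13. n9.pre = 11  [terminal]
14. n7.depth = 1  [g.pre - 10]
15. n1.ok = "kn"  ["kn"]
16. n1.fin = false  [D.hot > 17]
17. n0.env = 2  [2]
18. n0.ok = "knrv"  [B.ok ++ S.lim]

false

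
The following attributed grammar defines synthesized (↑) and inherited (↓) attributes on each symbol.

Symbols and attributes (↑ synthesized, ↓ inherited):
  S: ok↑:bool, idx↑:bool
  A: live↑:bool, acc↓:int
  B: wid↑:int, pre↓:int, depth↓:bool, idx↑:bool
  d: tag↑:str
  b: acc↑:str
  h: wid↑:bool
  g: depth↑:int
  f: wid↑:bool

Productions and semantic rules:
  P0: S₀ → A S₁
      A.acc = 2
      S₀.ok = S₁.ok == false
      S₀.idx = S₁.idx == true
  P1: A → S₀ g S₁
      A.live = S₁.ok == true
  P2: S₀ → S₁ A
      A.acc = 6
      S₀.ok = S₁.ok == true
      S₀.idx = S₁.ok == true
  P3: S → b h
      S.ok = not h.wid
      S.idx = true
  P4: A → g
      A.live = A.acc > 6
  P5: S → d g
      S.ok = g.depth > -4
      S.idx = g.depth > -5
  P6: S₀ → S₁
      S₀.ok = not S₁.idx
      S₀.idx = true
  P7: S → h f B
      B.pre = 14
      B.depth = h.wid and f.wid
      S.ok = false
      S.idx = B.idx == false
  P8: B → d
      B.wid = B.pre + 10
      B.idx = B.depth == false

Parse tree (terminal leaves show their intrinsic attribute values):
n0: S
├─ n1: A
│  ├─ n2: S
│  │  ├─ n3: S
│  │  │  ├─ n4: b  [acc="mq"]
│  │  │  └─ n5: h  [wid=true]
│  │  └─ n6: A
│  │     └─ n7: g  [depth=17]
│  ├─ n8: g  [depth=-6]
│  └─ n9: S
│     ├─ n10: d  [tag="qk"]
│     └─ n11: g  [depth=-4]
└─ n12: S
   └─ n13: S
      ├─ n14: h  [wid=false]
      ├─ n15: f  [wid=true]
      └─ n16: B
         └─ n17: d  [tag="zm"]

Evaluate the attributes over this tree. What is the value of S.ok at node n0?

1. n1.acc = 2  [2]
2. n4.acc = "mq"  [terminal]
3. n5.wid = true  [terminal]
4. n3.ok = false  [not h.wid]
5. n3.idx = true  [true]
6. n6.acc = 6  [6]
7. n7.depth = 17  [terminal]
8. n6.live = false  [A.acc > 6]
9. n2.ok = false  [S₁.ok == true]
10. n2.idx = false  [S₁.ok == true]
11. n8.depth = -6  [terminal]
12. n10.tag = "qk"  [terminal]
13. n11.depth = -4  [terminal]
14. n9.ok = false  [g.depth > -4]
15. n9.idx = true  [g.depth > -5]
16. n1.live = false  [S₁.ok == true]
17. n14.wid = false  [terminal]
18. n15.wid = true  [terminal]
19. n16.pre = 14  [14]
20. n16.depth = false  [h.wid and f.wid]
21. n17.tag = "zm"  [terminal]
22. n16.wid = 24  [B.pre + 10]
23. n16.idx = true  [B.depth == false]
24. n13.ok = false  [false]
25. n13.idx = false  [B.idx == false]
26. n12.ok = true  [not S₁.idx]
27. n12.idx = true  [true]
28. n0.ok = false  [S₁.ok == false]
29. n0.idx = true  [S₁.idx == true]

false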